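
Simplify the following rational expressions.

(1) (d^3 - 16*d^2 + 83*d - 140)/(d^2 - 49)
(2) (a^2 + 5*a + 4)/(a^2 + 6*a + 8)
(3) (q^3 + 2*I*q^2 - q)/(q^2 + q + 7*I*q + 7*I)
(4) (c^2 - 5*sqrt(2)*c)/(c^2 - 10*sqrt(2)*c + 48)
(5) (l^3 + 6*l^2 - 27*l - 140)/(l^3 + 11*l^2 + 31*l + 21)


(1) = (d^2 - 9*d + 20)/(d + 7)
(2) = (a + 1)/(a + 2)
(3) = (q^3 + 2*I*q^2 - q)/(q^2 + q*(1 + 7*I) + 7*I)
(4) = (c^2 - 5*sqrt(2)*c)/(c^2 - 10*sqrt(2)*c + 48)
(5) = (l^2 - l - 20)/(l^2 + 4*l + 3)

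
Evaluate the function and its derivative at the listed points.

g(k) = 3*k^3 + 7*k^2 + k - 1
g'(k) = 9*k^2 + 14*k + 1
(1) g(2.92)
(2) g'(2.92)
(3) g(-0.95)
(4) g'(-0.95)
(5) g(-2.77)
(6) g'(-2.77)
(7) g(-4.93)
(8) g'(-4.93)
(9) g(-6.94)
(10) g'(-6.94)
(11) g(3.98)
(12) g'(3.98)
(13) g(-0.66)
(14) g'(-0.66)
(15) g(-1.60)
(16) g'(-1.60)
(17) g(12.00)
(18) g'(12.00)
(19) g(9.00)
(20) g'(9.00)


(1) = 136.30
(2) = 118.62
(3) = 1.80
(4) = -4.18
(5) = -13.82
(6) = 31.28
(7) = -195.27
(8) = 150.72
(9) = -673.56
(10) = 337.31
(11) = 303.00
(12) = 199.28
(13) = 0.53
(14) = -4.32
(15) = 3.03
(16) = 1.64
(17) = 6203.00
(18) = 1465.00
(19) = 2762.00
(20) = 856.00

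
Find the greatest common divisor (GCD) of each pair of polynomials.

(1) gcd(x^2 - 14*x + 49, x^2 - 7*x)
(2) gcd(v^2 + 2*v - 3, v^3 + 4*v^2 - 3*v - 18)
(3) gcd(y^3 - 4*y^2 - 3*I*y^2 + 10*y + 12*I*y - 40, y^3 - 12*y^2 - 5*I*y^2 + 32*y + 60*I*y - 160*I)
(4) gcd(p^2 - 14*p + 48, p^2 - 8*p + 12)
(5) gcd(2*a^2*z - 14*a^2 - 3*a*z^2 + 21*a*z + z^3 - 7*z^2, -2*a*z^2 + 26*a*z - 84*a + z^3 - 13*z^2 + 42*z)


(1) = gcd((x - 7)^2, x*(x - 7)) = x - 7
(2) = v + 3
(3) = y^2 + y*(-4 - 5*I) + 20*I
(4) = p - 6
(5) = gcd((-2*a + z)*(-a + z)*(z - 7), (-2*a + z)*(z - 7)*(z - 6)) = -2*a*z + 14*a + z^2 - 7*z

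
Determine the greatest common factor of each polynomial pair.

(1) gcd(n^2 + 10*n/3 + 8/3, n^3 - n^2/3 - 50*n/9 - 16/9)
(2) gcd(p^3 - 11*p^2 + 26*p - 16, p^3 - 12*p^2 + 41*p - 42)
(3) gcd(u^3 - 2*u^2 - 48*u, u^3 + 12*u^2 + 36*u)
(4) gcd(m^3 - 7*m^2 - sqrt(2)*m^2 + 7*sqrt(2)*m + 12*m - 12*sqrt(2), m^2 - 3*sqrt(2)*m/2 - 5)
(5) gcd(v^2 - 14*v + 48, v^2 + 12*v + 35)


(1) = n + 2
(2) = gcd((p - 8)*(p - 2)*(p - 1), (p - 7)*(p - 3)*(p - 2)) = p - 2
(3) = gcd(u*(u - 8)*(u + 6), u*(u + 6)^2) = u^2 + 6*u
(4) = 1
(5) = gcd((v - 8)*(v - 6), (v + 5)*(v + 7)) = 1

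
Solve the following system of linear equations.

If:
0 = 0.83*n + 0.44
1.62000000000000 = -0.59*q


Then:
n = -0.53
q = -2.75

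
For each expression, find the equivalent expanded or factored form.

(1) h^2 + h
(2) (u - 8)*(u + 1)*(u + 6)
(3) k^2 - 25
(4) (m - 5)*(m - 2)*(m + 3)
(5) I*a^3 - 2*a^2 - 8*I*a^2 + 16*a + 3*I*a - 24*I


(1) = h*(h + 1)
(2) = u^3 - u^2 - 50*u - 48
(3) = (k - 5)*(k + 5)
(4) = m^3 - 4*m^2 - 11*m + 30
(5) = (a - 8)*(a + 3*I)*(I*a + 1)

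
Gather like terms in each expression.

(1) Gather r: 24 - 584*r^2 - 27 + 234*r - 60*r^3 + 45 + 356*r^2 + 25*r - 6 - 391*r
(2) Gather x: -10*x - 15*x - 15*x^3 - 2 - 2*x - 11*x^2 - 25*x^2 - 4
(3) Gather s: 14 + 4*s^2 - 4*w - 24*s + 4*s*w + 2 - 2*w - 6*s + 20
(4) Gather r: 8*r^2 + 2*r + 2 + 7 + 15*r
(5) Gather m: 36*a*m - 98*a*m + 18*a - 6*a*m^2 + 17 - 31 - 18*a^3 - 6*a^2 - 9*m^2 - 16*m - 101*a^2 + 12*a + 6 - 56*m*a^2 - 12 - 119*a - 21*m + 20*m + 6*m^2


(1) = -60*r^3 - 228*r^2 - 132*r + 36
(2) = -15*x^3 - 36*x^2 - 27*x - 6
(3) = 4*s^2 + s*(4*w - 30) - 6*w + 36
(4) = 8*r^2 + 17*r + 9
(5) = -18*a^3 - 107*a^2 - 89*a + m^2*(-6*a - 3) + m*(-56*a^2 - 62*a - 17) - 20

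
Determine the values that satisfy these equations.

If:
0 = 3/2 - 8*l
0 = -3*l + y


Then:
l = 3/16
y = 9/16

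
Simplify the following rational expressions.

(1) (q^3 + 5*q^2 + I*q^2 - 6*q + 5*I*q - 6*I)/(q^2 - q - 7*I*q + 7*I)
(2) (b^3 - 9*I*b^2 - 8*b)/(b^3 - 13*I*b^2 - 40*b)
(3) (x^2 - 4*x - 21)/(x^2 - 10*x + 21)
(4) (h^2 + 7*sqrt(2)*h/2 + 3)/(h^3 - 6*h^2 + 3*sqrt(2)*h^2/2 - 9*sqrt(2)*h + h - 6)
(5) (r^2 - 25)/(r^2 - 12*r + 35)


(1) = (q^2 + q*(6 + I) + 6*I)/(q - 7*I)
(2) = (b - I)/(b - 5*I)
(3) = (x + 3)/(x - 3)
(4) = (4*h + 12*sqrt(2))/(4*h^2 + h*(-24 + 4*sqrt(2)) - 24*sqrt(2))
(5) = (r + 5)/(r - 7)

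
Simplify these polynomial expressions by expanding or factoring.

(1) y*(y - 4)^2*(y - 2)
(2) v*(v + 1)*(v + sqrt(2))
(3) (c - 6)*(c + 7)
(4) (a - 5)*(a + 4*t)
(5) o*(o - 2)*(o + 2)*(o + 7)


(1) = y^4 - 10*y^3 + 32*y^2 - 32*y
(2) = v^3 + v^2 + sqrt(2)*v^2 + sqrt(2)*v
(3) = c^2 + c - 42
(4) = a^2 + 4*a*t - 5*a - 20*t
(5) = o^4 + 7*o^3 - 4*o^2 - 28*o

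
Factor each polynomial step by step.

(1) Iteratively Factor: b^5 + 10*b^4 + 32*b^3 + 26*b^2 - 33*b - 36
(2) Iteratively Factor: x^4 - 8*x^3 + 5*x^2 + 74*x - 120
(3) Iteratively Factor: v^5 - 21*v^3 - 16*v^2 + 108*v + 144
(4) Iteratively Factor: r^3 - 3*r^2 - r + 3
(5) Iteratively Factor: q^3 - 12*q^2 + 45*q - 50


(1) = (b + 3)*(b^4 + 7*b^3 + 11*b^2 - 7*b - 12) = (b + 3)^2*(b^3 + 4*b^2 - b - 4) = (b - 1)*(b + 3)^2*(b^2 + 5*b + 4) = (b - 1)*(b + 1)*(b + 3)^2*(b + 4)
(2) = (x - 4)*(x^3 - 4*x^2 - 11*x + 30) = (x - 4)*(x - 2)*(x^2 - 2*x - 15) = (x - 4)*(x - 2)*(x + 3)*(x - 5)
(3) = (v - 3)*(v^4 + 3*v^3 - 12*v^2 - 52*v - 48) = (v - 3)*(v + 2)*(v^3 + v^2 - 14*v - 24) = (v - 3)*(v + 2)*(v + 3)*(v^2 - 2*v - 8) = (v - 3)*(v + 2)^2*(v + 3)*(v - 4)
(4) = (r - 3)*(r^2 - 1) = (r - 3)*(r + 1)*(r - 1)
(5) = (q - 5)*(q^2 - 7*q + 10) = (q - 5)*(q - 2)*(q - 5)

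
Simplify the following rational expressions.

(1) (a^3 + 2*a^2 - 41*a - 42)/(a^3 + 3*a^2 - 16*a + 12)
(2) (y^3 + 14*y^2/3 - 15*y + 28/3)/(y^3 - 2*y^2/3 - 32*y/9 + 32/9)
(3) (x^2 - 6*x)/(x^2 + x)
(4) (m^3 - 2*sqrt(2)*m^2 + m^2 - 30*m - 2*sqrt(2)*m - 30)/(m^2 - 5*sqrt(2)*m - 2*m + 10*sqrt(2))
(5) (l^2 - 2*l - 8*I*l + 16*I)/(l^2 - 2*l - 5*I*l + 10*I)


(1) = (a^3 + 2*a^2 - 41*a - 42)/(a^3 + 3*a^2 - 16*a + 12)
(2) = (3*y^2 + 18*y - 21)/(3*y^2 + 2*y - 8)
(3) = (x - 6)/(x + 1)
(4) = (m^2 + m*(1 + 3*sqrt(2)) + 3*sqrt(2))/(m - 2)
(5) = (l - 8*I)/(l - 5*I)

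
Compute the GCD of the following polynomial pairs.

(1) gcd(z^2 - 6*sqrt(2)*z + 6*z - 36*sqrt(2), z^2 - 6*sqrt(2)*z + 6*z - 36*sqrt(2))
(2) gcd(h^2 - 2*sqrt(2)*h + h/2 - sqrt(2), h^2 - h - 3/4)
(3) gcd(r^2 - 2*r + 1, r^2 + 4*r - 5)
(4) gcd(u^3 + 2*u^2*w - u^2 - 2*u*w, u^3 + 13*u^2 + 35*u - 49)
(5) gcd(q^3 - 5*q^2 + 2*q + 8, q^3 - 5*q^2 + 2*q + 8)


(1) = gcd((z + 6)*(z - 6*sqrt(2)), (z + 6)*(z - 6*sqrt(2))) = z^2 + z*(6 - 6*sqrt(2)) - 36*sqrt(2)
(2) = gcd((h + 1/2)*(h - 2*sqrt(2)), (h - 3/2)*(h + 1/2)) = h + 1/2
(3) = gcd((r - 1)^2, (r - 1)*(r + 5)) = r - 1
(4) = u - 1
(5) = gcd((q - 4)*(q - 2)*(q + 1), (q - 4)*(q - 2)*(q + 1)) = q^3 - 5*q^2 + 2*q + 8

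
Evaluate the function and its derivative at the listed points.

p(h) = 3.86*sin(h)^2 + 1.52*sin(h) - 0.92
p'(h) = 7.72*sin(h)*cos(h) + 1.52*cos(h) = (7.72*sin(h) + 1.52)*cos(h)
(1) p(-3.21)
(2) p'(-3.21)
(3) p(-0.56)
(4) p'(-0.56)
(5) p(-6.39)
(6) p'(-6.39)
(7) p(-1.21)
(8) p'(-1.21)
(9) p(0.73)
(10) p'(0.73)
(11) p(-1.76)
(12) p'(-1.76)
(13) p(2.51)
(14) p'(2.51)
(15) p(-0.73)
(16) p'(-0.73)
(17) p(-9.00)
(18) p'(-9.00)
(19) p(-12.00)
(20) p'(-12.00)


(1) = -0.80
(2) = -2.04
(3) = -0.64
(4) = -2.19
(5) = -1.04
(6) = 0.69
(7) = 1.04
(8) = -2.01
(9) = 1.81
(10) = 4.97
(11) = 1.31
(12) = 1.14
(13) = 1.32
(14) = -4.91
(15) = -0.22
(16) = -2.70
(17) = -0.89
(18) = 1.51
(19) = 1.01
(20) = 4.78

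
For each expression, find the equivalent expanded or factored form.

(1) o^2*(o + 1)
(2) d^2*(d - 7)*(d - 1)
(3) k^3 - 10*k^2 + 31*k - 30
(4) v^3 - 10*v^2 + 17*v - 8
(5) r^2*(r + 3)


(1) = o^3 + o^2
(2) = d^4 - 8*d^3 + 7*d^2
(3) = (k - 5)*(k - 3)*(k - 2)
(4) = (v - 8)*(v - 1)^2
(5) = r^3 + 3*r^2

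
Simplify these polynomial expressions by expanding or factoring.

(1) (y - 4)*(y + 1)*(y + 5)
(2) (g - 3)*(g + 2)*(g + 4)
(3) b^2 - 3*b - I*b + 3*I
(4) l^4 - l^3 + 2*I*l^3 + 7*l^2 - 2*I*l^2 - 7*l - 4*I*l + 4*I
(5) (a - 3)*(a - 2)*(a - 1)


(1) = y^3 + 2*y^2 - 19*y - 20
(2) = g^3 + 3*g^2 - 10*g - 24
(3) = (b - 3)*(b - I)
(4) = (l - I)*(l + 4*I)*(-I*l + I)*(I*l + 1)
(5) = a^3 - 6*a^2 + 11*a - 6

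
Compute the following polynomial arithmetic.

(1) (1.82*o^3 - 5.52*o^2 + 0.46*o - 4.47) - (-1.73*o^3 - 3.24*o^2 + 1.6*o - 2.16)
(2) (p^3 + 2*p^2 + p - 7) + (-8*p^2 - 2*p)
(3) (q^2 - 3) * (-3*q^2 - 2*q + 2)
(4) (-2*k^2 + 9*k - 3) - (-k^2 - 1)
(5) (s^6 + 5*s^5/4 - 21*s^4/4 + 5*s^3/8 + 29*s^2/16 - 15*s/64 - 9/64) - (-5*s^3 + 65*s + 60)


(1) = 3.55*o^3 - 2.28*o^2 - 1.14*o - 2.31
(2) = p^3 - 6*p^2 - p - 7
(3) = -3*q^4 - 2*q^3 + 11*q^2 + 6*q - 6
(4) = -k^2 + 9*k - 2
(5) = s^6 + 5*s^5/4 - 21*s^4/4 + 45*s^3/8 + 29*s^2/16 - 4175*s/64 - 3849/64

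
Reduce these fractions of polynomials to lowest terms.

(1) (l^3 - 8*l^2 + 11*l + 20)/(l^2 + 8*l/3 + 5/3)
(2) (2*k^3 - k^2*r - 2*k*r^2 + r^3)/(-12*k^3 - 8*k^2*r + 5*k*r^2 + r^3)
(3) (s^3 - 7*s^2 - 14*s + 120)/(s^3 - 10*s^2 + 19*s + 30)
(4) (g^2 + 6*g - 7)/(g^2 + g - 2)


(1) = (3*l^2 - 27*l + 60)/(3*l + 5)
(2) = (-k + r)/(6*k + r)
(3) = (s + 4)/(s + 1)
(4) = (g + 7)/(g + 2)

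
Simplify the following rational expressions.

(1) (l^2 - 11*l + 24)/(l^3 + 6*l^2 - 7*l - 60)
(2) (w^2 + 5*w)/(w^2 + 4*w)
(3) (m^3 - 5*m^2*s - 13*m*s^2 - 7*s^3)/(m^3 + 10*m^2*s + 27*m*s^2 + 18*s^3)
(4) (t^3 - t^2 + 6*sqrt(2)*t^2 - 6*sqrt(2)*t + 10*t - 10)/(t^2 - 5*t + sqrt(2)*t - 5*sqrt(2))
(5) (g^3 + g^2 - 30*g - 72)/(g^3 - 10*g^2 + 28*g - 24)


(1) = (l - 8)/(l^2 + 9*l + 20)
(2) = (w + 5)/(w + 4)
(3) = (m^2 - 6*m*s - 7*s^2)/(m^2 + 9*m*s + 18*s^2)
(4) = (t^2 + t*(-1 + 5*sqrt(2)) - 5*sqrt(2))/(t - 5)
(5) = (g^2 + 7*g + 12)/(g^2 - 4*g + 4)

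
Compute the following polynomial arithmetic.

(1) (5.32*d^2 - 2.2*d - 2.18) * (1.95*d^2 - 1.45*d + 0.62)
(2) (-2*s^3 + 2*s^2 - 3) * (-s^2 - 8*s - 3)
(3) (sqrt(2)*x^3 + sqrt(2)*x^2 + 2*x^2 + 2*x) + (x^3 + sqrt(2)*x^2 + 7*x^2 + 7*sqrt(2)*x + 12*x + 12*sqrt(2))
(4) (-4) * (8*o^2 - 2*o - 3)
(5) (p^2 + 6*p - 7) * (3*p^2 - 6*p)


(1) = 10.374*d^4 - 12.004*d^3 + 2.2374*d^2 + 1.797*d - 1.3516
(2) = 2*s^5 + 14*s^4 - 10*s^3 - 3*s^2 + 24*s + 9
(3) = x^3 + sqrt(2)*x^3 + 2*sqrt(2)*x^2 + 9*x^2 + 7*sqrt(2)*x + 14*x + 12*sqrt(2)
(4) = -32*o^2 + 8*o + 12
(5) = 3*p^4 + 12*p^3 - 57*p^2 + 42*p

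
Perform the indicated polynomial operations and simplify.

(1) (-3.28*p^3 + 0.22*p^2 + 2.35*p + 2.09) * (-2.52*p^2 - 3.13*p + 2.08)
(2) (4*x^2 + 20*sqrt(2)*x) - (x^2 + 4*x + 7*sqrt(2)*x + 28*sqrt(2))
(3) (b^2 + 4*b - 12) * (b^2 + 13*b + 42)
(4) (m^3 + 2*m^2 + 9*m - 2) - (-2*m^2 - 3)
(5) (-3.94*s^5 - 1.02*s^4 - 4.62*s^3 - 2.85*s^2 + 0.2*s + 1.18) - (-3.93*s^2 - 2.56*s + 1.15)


(1) = 8.2656*p^5 + 9.712*p^4 - 13.433*p^3 - 12.1647*p^2 - 1.6537*p + 4.3472
(2) = 3*x^2 - 4*x + 13*sqrt(2)*x - 28*sqrt(2)
(3) = b^4 + 17*b^3 + 82*b^2 + 12*b - 504
(4) = m^3 + 4*m^2 + 9*m + 1
(5) = -3.94*s^5 - 1.02*s^4 - 4.62*s^3 + 1.08*s^2 + 2.76*s + 0.03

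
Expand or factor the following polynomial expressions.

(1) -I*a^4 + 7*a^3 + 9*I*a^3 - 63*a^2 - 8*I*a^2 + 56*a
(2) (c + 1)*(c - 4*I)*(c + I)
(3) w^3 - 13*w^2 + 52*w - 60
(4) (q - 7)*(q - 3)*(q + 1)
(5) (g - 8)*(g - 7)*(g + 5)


(1) = a*(a - 8)*(a + 7*I)*(-I*a + I)
(2) = c^3 + c^2 - 3*I*c^2 + 4*c - 3*I*c + 4
(3) = (w - 6)*(w - 5)*(w - 2)
(4) = q^3 - 9*q^2 + 11*q + 21
(5) = g^3 - 10*g^2 - 19*g + 280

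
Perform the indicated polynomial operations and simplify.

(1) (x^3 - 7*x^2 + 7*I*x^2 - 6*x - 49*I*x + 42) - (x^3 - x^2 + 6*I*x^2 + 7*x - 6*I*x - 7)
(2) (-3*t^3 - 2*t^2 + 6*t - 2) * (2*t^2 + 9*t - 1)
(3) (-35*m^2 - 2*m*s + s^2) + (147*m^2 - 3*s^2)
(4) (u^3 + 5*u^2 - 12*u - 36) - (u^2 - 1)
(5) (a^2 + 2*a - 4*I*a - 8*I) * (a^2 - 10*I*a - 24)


(1) = -6*x^2 + I*x^2 - 13*x - 43*I*x + 49
(2) = -6*t^5 - 31*t^4 - 3*t^3 + 52*t^2 - 24*t + 2
(3) = 112*m^2 - 2*m*s - 2*s^2
(4) = u^3 + 4*u^2 - 12*u - 35
(5) = a^4 + 2*a^3 - 14*I*a^3 - 64*a^2 - 28*I*a^2 - 128*a + 96*I*a + 192*I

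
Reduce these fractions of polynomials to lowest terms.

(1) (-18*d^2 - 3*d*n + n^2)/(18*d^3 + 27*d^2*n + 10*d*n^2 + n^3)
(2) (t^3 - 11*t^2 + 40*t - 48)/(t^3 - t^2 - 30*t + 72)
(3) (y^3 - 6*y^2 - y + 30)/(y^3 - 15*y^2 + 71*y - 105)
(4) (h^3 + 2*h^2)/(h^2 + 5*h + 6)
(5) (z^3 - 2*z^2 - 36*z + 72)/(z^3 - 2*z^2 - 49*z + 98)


(1) = (-6*d + n)/(6*d^2 + 7*d*n + n^2)
(2) = (t - 4)/(t + 6)
(3) = (y + 2)/(y - 7)
(4) = h^2/(h + 3)
(5) = (z^2 - 36)/(z^2 - 49)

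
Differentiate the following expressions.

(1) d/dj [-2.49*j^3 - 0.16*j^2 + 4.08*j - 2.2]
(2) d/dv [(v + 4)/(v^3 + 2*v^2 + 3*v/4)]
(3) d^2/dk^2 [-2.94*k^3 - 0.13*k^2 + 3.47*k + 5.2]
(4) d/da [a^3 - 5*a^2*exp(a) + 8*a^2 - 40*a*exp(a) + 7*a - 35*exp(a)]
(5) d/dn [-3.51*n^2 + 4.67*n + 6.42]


(1) = -7.47*j^2 - 0.32*j + 4.08
(2) = 16*(-2*v^3 - 14*v^2 - 16*v - 3)/(v^2*(16*v^4 + 64*v^3 + 88*v^2 + 48*v + 9))
(3) = -17.64*k - 0.26
(4) = -5*a^2*exp(a) + 3*a^2 - 50*a*exp(a) + 16*a - 75*exp(a) + 7
(5) = 4.67 - 7.02*n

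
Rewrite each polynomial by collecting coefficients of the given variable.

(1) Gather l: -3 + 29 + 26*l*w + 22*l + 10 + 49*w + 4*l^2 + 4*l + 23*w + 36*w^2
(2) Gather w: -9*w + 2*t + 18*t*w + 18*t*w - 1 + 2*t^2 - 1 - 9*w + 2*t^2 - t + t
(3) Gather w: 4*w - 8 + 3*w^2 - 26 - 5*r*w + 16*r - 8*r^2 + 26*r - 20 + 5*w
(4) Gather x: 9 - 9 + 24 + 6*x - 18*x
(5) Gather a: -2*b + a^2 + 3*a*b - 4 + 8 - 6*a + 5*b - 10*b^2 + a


(1) = 4*l^2 + l*(26*w + 26) + 36*w^2 + 72*w + 36
(2) = 4*t^2 + 2*t + w*(36*t - 18) - 2
(3) = -8*r^2 + 42*r + 3*w^2 + w*(9 - 5*r) - 54
(4) = 24 - 12*x
(5) = a^2 + a*(3*b - 5) - 10*b^2 + 3*b + 4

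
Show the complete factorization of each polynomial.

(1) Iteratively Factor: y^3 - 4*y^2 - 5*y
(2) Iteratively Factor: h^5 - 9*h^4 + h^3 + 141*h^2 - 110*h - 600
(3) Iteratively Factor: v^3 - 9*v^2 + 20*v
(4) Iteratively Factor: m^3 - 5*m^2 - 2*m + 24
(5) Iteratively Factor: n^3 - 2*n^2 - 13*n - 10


(1) = (y)*(y^2 - 4*y - 5) = y*(y + 1)*(y - 5)
(2) = (h - 5)*(h^4 - 4*h^3 - 19*h^2 + 46*h + 120) = (h - 5)*(h - 4)*(h^3 - 19*h - 30) = (h - 5)*(h - 4)*(h + 3)*(h^2 - 3*h - 10) = (h - 5)*(h - 4)*(h + 2)*(h + 3)*(h - 5)
(3) = (v - 5)*(v^2 - 4*v) = v*(v - 5)*(v - 4)
(4) = (m - 4)*(m^2 - m - 6) = (m - 4)*(m + 2)*(m - 3)
(5) = (n + 2)*(n^2 - 4*n - 5) = (n - 5)*(n + 2)*(n + 1)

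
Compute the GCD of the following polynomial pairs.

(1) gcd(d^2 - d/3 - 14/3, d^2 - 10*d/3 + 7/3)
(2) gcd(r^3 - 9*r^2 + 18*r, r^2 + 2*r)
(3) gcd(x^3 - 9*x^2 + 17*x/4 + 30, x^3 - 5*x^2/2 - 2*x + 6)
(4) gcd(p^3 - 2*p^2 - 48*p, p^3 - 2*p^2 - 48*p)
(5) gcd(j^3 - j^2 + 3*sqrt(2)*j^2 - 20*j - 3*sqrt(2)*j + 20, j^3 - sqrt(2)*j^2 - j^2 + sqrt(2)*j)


(1) = d - 7/3
(2) = r
(3) = gcd((x - 8)*(x - 5/2)*(x + 3/2), (x - 2)^2*(x + 3/2)) = x + 3/2
(4) = p^3 - 2*p^2 - 48*p
(5) = gcd((j - 1)*(j - 2*sqrt(2))*(j + 5*sqrt(2)), j*(j - 1)*(j - sqrt(2))) = j - 1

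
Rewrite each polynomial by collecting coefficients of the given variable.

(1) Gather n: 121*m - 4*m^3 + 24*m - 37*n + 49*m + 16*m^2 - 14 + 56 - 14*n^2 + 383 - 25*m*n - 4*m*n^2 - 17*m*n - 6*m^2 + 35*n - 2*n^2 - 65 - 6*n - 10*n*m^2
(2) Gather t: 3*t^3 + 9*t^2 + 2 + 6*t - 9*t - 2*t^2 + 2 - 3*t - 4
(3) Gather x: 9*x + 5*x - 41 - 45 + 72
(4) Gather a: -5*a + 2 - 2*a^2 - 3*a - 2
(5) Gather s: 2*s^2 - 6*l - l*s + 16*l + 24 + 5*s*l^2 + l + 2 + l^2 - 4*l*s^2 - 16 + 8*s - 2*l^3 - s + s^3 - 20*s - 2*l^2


(1) = -4*m^3 + 10*m^2 + 194*m + n^2*(-4*m - 16) + n*(-10*m^2 - 42*m - 8) + 360
(2) = 3*t^3 + 7*t^2 - 6*t
(3) = 14*x - 14
(4) = -2*a^2 - 8*a
(5) = -2*l^3 - l^2 + 11*l + s^3 + s^2*(2 - 4*l) + s*(5*l^2 - l - 13) + 10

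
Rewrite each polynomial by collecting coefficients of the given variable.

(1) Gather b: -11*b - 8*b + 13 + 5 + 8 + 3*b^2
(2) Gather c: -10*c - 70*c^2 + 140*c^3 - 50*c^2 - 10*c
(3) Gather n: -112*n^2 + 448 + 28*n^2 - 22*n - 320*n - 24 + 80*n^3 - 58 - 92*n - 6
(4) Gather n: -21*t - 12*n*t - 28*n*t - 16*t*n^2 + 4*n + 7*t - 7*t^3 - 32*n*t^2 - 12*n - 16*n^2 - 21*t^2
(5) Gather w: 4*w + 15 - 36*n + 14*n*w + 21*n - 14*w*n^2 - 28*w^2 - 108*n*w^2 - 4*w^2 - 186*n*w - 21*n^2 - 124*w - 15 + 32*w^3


(1) = 3*b^2 - 19*b + 26
(2) = 140*c^3 - 120*c^2 - 20*c
(3) = 80*n^3 - 84*n^2 - 434*n + 360
(4) = n^2*(-16*t - 16) + n*(-32*t^2 - 40*t - 8) - 7*t^3 - 21*t^2 - 14*t
(5) = -21*n^2 - 15*n + 32*w^3 + w^2*(-108*n - 32) + w*(-14*n^2 - 172*n - 120)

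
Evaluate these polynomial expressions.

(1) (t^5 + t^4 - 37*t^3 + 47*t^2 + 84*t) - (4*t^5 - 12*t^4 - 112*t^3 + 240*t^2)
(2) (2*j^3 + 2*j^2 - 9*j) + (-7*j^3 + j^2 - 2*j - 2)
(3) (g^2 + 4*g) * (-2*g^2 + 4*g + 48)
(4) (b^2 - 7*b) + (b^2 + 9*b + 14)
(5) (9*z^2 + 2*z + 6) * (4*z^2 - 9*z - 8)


(1) = -3*t^5 + 13*t^4 + 75*t^3 - 193*t^2 + 84*t
(2) = -5*j^3 + 3*j^2 - 11*j - 2
(3) = -2*g^4 - 4*g^3 + 64*g^2 + 192*g
(4) = 2*b^2 + 2*b + 14
(5) = 36*z^4 - 73*z^3 - 66*z^2 - 70*z - 48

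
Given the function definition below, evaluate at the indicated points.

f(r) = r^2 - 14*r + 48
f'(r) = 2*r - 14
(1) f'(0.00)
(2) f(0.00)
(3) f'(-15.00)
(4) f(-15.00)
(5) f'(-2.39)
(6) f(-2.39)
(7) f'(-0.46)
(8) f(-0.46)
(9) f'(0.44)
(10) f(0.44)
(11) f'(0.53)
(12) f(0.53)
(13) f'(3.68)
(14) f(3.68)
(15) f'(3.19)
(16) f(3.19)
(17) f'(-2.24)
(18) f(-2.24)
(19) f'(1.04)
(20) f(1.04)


(1) = -14.00
(2) = 48.00
(3) = -44.00
(4) = 483.00
(5) = -18.78
(6) = 87.17
(7) = -14.92
(8) = 54.65
(9) = -13.12
(10) = 42.03
(11) = -12.94
(12) = 40.86
(13) = -6.64
(14) = 10.02
(15) = -7.62
(16) = 13.52
(17) = -18.48
(18) = 84.38
(19) = -11.92
(20) = 34.52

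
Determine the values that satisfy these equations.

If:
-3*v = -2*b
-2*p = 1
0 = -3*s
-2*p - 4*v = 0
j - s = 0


Then:
b = 3/8
j = 0
p = -1/2
s = 0
v = 1/4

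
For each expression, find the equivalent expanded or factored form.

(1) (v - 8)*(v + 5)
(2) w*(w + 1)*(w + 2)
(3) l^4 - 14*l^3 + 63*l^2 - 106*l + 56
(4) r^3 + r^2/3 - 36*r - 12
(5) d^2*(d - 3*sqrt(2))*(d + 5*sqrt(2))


(1) = v^2 - 3*v - 40
(2) = w^3 + 3*w^2 + 2*w
(3) = (l - 7)*(l - 4)*(l - 2)*(l - 1)
(4) = (r - 6)*(r + 1/3)*(r + 6)
(5) = d^4 + 2*sqrt(2)*d^3 - 30*d^2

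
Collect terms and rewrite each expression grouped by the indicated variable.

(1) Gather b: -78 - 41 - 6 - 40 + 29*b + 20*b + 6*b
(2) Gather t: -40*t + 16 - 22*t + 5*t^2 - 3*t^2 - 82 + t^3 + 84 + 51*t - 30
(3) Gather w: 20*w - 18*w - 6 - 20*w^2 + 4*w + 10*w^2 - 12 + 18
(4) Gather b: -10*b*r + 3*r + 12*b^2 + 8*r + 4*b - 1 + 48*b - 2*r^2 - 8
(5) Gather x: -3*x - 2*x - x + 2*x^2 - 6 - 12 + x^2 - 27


(1) = 55*b - 165
(2) = t^3 + 2*t^2 - 11*t - 12
(3) = -10*w^2 + 6*w
(4) = 12*b^2 + b*(52 - 10*r) - 2*r^2 + 11*r - 9
(5) = 3*x^2 - 6*x - 45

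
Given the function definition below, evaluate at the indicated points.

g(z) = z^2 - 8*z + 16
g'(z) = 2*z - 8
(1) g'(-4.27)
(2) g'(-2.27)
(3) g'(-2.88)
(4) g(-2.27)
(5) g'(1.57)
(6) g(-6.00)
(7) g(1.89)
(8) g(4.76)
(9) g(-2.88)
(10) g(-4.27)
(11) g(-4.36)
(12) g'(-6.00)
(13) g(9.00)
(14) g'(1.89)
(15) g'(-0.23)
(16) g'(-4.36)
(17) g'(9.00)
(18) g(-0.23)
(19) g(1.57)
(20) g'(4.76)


(1) = -16.54
(2) = -12.54
(3) = -13.76
(4) = 39.31
(5) = -4.86
(6) = 100.00
(7) = 4.45
(8) = 0.58
(9) = 47.33
(10) = 68.39
(11) = 69.89
(12) = -20.00
(13) = 25.00
(14) = -4.22
(15) = -8.46
(16) = -16.72
(17) = 10.00
(18) = 17.89
(19) = 5.90
(20) = 1.52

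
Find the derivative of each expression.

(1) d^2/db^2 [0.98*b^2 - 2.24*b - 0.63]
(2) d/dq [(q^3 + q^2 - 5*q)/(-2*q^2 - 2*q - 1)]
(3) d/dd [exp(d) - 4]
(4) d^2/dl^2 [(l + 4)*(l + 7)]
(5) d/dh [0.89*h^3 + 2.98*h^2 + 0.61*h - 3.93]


(1) = 1.96000000000000
(2) = (-2*q^4 - 4*q^3 - 15*q^2 - 2*q + 5)/(4*q^4 + 8*q^3 + 8*q^2 + 4*q + 1)
(3) = exp(d)
(4) = 2
(5) = 2.67*h^2 + 5.96*h + 0.61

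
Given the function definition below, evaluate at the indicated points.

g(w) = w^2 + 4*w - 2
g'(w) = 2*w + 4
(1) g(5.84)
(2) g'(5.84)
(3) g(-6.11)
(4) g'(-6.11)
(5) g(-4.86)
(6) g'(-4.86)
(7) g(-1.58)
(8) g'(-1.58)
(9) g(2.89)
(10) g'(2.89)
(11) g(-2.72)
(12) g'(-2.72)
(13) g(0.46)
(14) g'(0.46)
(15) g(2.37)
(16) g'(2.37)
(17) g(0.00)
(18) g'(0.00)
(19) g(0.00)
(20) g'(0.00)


(1) = 55.47
(2) = 15.68
(3) = 10.89
(4) = -8.22
(5) = 2.18
(6) = -5.72
(7) = -5.82
(8) = 0.84
(9) = 17.91
(10) = 9.78
(11) = -5.48
(12) = -1.44
(13) = 0.05
(14) = 4.92
(15) = 13.10
(16) = 8.74
(17) = -2.00
(18) = 4.00
(19) = -2.00
(20) = 4.00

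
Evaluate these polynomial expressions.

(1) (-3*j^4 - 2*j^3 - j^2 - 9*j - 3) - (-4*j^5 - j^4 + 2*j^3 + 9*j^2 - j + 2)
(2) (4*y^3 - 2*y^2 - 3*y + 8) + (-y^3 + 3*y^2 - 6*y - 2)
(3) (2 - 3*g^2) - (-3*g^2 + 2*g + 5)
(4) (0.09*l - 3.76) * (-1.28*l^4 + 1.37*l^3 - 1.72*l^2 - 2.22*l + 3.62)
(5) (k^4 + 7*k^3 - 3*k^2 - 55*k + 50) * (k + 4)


(1) = 4*j^5 - 2*j^4 - 4*j^3 - 10*j^2 - 8*j - 5
(2) = 3*y^3 + y^2 - 9*y + 6
(3) = -2*g - 3
(4) = -0.1152*l^5 + 4.9361*l^4 - 5.306*l^3 + 6.2674*l^2 + 8.673*l - 13.6112
(5) = k^5 + 11*k^4 + 25*k^3 - 67*k^2 - 170*k + 200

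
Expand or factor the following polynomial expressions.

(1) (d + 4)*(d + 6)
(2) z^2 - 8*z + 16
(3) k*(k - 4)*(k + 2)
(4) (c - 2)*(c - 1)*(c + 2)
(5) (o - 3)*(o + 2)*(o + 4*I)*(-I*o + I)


(1) = d^2 + 10*d + 24
(2) = (z - 4)^2
(3) = k^3 - 2*k^2 - 8*k
(4) = c^3 - c^2 - 4*c + 4
(5) = -I*o^4 + 4*o^3 + 2*I*o^3 - 8*o^2 + 5*I*o^2 - 20*o - 6*I*o + 24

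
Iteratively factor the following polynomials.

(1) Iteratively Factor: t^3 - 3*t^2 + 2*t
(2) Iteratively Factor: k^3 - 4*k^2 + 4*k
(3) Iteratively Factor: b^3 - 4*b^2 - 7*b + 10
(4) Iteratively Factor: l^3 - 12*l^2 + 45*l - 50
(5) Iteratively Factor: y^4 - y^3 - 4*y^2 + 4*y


(1) = (t - 2)*(t^2 - t) = (t - 2)*(t - 1)*(t)
(2) = (k - 2)*(k^2 - 2*k) = k*(k - 2)*(k - 2)
(3) = (b + 2)*(b^2 - 6*b + 5) = (b - 5)*(b + 2)*(b - 1)
(4) = (l - 5)*(l^2 - 7*l + 10) = (l - 5)^2*(l - 2)
(5) = (y)*(y^3 - y^2 - 4*y + 4) = y*(y + 2)*(y^2 - 3*y + 2) = y*(y - 1)*(y + 2)*(y - 2)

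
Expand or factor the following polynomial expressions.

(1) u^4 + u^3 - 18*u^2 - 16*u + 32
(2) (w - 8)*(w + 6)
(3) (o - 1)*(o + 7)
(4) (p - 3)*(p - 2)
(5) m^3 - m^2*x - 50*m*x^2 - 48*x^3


(1) = (u - 4)*(u - 1)*(u + 2)*(u + 4)
(2) = w^2 - 2*w - 48
(3) = o^2 + 6*o - 7
(4) = p^2 - 5*p + 6
(5) = (m - 8*x)*(m + x)*(m + 6*x)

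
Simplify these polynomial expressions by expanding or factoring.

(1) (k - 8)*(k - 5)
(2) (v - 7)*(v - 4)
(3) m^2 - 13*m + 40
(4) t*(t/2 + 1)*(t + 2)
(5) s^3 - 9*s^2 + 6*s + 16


(1) = k^2 - 13*k + 40
(2) = v^2 - 11*v + 28
(3) = (m - 8)*(m - 5)
(4) = t^3/2 + 2*t^2 + 2*t
(5) = (s - 8)*(s - 2)*(s + 1)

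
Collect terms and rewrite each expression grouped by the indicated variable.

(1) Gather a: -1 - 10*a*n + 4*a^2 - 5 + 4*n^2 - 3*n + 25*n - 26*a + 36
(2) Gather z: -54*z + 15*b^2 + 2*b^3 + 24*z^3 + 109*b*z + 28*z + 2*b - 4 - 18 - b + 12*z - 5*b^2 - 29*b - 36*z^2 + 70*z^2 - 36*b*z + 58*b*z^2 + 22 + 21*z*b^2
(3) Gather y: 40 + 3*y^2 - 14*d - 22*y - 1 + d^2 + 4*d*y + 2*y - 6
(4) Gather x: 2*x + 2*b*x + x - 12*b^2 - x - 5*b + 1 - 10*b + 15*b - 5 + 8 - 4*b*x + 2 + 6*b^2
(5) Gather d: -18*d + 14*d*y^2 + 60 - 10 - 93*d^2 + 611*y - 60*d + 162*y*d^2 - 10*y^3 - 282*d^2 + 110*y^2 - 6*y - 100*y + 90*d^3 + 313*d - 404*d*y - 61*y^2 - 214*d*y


(1) = 4*a^2 + a*(-10*n - 26) + 4*n^2 + 22*n + 30
(2) = 2*b^3 + 10*b^2 - 28*b + 24*z^3 + z^2*(58*b + 34) + z*(21*b^2 + 73*b - 14)
(3) = d^2 - 14*d + 3*y^2 + y*(4*d - 20) + 33
(4) = -6*b^2 + x*(2 - 2*b) + 6
(5) = 90*d^3 + d^2*(162*y - 375) + d*(14*y^2 - 618*y + 235) - 10*y^3 + 49*y^2 + 505*y + 50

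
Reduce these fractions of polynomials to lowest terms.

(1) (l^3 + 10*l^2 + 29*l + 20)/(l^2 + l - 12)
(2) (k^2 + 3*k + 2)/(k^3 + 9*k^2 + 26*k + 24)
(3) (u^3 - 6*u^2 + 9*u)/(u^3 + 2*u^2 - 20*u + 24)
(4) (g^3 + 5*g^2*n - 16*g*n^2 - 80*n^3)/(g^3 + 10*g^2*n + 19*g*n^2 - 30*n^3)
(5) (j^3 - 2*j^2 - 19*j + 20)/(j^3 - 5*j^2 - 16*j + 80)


(1) = (l^2 + 6*l + 5)/(l - 3)
(2) = (k + 1)/(k^2 + 7*k + 12)
(3) = (u^3 - 6*u^2 + 9*u)/(u^3 + 2*u^2 - 20*u + 24)
(4) = (g^2 - 16*n^2)/(g^2 + 5*g*n - 6*n^2)
(5) = (j - 1)/(j - 4)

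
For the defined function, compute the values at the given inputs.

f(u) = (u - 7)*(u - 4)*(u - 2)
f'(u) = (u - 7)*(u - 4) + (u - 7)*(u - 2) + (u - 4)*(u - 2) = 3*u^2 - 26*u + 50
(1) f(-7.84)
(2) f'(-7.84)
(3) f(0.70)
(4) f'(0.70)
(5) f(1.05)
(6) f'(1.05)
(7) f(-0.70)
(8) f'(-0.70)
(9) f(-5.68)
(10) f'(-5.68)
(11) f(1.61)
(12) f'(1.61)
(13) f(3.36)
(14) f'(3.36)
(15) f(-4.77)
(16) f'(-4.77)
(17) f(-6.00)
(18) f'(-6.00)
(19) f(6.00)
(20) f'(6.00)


(1) = -1728.94
(2) = 438.24
(3) = -27.03
(4) = 33.27
(5) = -16.67
(6) = 26.01
(7) = -97.71
(8) = 69.67
(9) = -942.66
(10) = 294.47
(11) = -5.02
(12) = 15.92
(13) = 3.17
(14) = -3.49
(15) = -698.82
(16) = 242.28
(17) = -1040.00
(18) = 314.00
(19) = -8.00
(20) = 2.00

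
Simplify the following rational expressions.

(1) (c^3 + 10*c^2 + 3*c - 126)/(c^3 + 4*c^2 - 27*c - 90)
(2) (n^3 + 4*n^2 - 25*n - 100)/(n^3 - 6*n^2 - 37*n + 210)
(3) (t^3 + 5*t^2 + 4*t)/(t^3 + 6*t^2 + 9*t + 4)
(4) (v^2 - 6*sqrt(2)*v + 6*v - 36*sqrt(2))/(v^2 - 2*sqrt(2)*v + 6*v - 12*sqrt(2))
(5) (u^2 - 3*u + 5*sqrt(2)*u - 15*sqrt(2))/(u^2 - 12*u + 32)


(1) = (c^2 + 4*c - 21)/(c^2 - 2*c - 15)
(2) = (n^2 + 9*n + 20)/(n^2 - n - 42)
(3) = t/(t + 1)
(4) = (v - 6*sqrt(2))/(v - 2*sqrt(2))
(5) = (u^2 + u*(-3 + 5*sqrt(2)) - 15*sqrt(2))/(u^2 - 12*u + 32)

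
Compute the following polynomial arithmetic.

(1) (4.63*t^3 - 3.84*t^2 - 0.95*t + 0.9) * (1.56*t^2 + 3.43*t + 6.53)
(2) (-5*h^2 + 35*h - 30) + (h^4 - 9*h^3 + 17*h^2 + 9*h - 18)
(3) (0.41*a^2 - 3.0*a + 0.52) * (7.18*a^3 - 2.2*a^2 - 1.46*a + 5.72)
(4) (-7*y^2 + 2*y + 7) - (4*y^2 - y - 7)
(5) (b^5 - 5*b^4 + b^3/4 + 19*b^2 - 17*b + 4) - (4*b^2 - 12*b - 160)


(1) = 7.2228*t^5 + 9.8905*t^4 + 15.5807*t^3 - 26.9297*t^2 - 3.1165*t + 5.877
(2) = h^4 - 9*h^3 + 12*h^2 + 44*h - 48
(3) = 2.9438*a^5 - 22.442*a^4 + 9.735*a^3 + 5.5812*a^2 - 17.9192*a + 2.9744
(4) = -11*y^2 + 3*y + 14
(5) = b^5 - 5*b^4 + b^3/4 + 15*b^2 - 5*b + 164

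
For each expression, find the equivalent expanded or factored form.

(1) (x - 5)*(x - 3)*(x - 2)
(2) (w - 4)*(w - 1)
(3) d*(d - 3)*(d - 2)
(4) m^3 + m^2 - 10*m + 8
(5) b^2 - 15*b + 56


(1) = x^3 - 10*x^2 + 31*x - 30
(2) = w^2 - 5*w + 4
(3) = d^3 - 5*d^2 + 6*d
(4) = (m - 2)*(m - 1)*(m + 4)
(5) = (b - 8)*(b - 7)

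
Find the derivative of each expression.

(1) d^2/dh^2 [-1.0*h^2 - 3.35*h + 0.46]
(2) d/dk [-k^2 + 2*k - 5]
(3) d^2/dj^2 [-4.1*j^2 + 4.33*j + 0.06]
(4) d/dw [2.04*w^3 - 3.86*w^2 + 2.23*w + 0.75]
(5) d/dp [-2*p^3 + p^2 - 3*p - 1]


(1) = -2.00000000000000
(2) = 2 - 2*k
(3) = -8.20000000000000
(4) = 6.12*w^2 - 7.72*w + 2.23
(5) = -6*p^2 + 2*p - 3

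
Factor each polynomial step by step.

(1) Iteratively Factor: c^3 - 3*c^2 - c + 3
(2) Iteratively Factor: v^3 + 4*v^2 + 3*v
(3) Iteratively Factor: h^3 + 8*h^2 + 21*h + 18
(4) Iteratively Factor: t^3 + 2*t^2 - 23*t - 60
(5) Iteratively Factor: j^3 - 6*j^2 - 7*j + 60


(1) = (c - 1)*(c^2 - 2*c - 3) = (c - 1)*(c + 1)*(c - 3)
(2) = (v + 3)*(v^2 + v) = v*(v + 3)*(v + 1)
(3) = (h + 3)*(h^2 + 5*h + 6) = (h + 3)^2*(h + 2)
(4) = (t + 3)*(t^2 - t - 20) = (t + 3)*(t + 4)*(t - 5)
(5) = (j + 3)*(j^2 - 9*j + 20) = (j - 5)*(j + 3)*(j - 4)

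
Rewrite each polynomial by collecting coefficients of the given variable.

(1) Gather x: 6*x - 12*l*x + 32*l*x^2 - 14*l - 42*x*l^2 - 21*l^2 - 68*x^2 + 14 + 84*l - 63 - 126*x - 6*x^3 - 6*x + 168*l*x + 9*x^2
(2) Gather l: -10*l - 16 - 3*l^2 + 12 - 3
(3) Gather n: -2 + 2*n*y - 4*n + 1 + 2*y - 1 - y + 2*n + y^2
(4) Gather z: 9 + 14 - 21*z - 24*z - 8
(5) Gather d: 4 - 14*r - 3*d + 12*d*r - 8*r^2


(1) = -21*l^2 + 70*l - 6*x^3 + x^2*(32*l - 59) + x*(-42*l^2 + 156*l - 126) - 49
(2) = -3*l^2 - 10*l - 7
(3) = n*(2*y - 2) + y^2 + y - 2
(4) = 15 - 45*z
(5) = d*(12*r - 3) - 8*r^2 - 14*r + 4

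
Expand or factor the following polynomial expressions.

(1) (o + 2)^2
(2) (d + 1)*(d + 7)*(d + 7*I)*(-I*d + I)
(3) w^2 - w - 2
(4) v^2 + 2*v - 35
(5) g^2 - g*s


(1) = o^2 + 4*o + 4
(2) = -I*d^4 + 7*d^3 - 7*I*d^3 + 49*d^2 + I*d^2 - 7*d + 7*I*d - 49
(3) = (w - 2)*(w + 1)
(4) = (v - 5)*(v + 7)
(5) = g*(g - s)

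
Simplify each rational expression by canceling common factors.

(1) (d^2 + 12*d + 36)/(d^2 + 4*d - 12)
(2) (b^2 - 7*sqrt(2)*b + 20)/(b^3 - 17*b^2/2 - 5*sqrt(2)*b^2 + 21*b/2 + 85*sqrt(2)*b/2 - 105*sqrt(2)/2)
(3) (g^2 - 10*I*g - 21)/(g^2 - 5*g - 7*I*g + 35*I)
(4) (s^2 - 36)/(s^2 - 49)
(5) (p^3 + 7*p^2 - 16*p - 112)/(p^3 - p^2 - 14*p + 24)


(1) = (d + 6)/(d - 2)
(2) = (2*b - 4*sqrt(2))/(2*b^2 - 17*b + 21)
(3) = (g - 3*I)/(g - 5)
(4) = (s^2 - 36)/(s^2 - 49)
(5) = (p^2 + 3*p - 28)/(p^2 - 5*p + 6)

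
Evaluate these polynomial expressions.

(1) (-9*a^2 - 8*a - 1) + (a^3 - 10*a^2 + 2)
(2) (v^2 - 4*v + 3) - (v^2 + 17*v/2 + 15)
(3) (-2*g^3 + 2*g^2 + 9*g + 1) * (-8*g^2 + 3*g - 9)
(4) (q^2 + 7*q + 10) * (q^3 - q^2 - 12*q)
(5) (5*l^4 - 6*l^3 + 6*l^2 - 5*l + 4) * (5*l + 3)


(1) = a^3 - 19*a^2 - 8*a + 1
(2) = -25*v/2 - 12
(3) = 16*g^5 - 22*g^4 - 48*g^3 + g^2 - 78*g - 9
(4) = q^5 + 6*q^4 - 9*q^3 - 94*q^2 - 120*q
(5) = 25*l^5 - 15*l^4 + 12*l^3 - 7*l^2 + 5*l + 12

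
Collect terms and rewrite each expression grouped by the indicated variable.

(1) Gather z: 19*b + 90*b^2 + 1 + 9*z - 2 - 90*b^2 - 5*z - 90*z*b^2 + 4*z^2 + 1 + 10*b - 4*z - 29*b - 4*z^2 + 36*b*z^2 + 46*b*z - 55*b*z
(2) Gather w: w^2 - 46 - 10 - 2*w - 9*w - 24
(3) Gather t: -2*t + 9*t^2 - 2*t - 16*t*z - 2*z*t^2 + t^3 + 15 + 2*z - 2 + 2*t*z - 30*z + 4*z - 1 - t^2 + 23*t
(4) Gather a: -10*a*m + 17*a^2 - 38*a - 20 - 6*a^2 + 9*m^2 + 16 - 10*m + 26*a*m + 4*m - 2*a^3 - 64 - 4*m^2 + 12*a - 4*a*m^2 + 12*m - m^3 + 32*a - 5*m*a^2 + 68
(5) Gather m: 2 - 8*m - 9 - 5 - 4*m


(1) = 36*b*z^2 + z*(-90*b^2 - 9*b)
(2) = w^2 - 11*w - 80
(3) = t^3 + t^2*(8 - 2*z) + t*(19 - 14*z) - 24*z + 12
(4) = -2*a^3 + a^2*(11 - 5*m) + a*(-4*m^2 + 16*m + 6) - m^3 + 5*m^2 + 6*m
(5) = -12*m - 12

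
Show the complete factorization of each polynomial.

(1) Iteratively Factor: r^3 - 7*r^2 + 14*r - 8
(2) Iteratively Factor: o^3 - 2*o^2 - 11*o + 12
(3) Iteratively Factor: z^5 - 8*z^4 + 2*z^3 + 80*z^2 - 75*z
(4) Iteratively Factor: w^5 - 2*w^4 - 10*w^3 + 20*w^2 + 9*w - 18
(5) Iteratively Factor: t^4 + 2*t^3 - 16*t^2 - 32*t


(1) = (r - 4)*(r^2 - 3*r + 2) = (r - 4)*(r - 1)*(r - 2)
(2) = (o - 1)*(o^2 - o - 12) = (o - 4)*(o - 1)*(o + 3)
(3) = (z - 5)*(z^4 - 3*z^3 - 13*z^2 + 15*z) = z*(z - 5)*(z^3 - 3*z^2 - 13*z + 15) = z*(z - 5)*(z - 1)*(z^2 - 2*z - 15) = z*(z - 5)*(z - 1)*(z + 3)*(z - 5)
(4) = (w - 3)*(w^4 + w^3 - 7*w^2 - w + 6) = (w - 3)*(w - 1)*(w^3 + 2*w^2 - 5*w - 6) = (w - 3)*(w - 1)*(w + 3)*(w^2 - w - 2) = (w - 3)*(w - 1)*(w + 1)*(w + 3)*(w - 2)
(5) = (t + 4)*(t^3 - 2*t^2 - 8*t) = (t - 4)*(t + 4)*(t^2 + 2*t) = (t - 4)*(t + 2)*(t + 4)*(t)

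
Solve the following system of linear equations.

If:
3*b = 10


Then:
b = 10/3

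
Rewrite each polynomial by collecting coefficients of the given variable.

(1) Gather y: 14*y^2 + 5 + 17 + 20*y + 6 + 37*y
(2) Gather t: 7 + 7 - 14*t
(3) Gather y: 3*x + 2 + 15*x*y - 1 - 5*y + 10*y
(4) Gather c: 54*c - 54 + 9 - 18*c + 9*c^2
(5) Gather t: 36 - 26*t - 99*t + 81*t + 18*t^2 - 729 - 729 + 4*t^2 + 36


(1) = 14*y^2 + 57*y + 28
(2) = 14 - 14*t
(3) = 3*x + y*(15*x + 5) + 1
(4) = 9*c^2 + 36*c - 45
(5) = 22*t^2 - 44*t - 1386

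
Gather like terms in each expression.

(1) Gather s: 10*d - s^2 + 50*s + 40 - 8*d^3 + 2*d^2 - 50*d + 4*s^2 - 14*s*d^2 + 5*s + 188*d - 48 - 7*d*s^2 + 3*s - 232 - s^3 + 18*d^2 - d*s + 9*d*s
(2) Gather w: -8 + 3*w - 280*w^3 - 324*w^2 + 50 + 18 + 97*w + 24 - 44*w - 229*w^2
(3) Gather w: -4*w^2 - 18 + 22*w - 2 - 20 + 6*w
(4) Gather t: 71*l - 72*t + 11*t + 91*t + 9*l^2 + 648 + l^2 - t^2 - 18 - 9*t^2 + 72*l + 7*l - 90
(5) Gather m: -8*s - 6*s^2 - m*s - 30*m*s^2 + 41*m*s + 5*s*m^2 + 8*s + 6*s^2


(1) = -8*d^3 + 20*d^2 + 148*d - s^3 + s^2*(3 - 7*d) + s*(-14*d^2 + 8*d + 58) - 240
(2) = -280*w^3 - 553*w^2 + 56*w + 84
(3) = -4*w^2 + 28*w - 40
(4) = 10*l^2 + 150*l - 10*t^2 + 30*t + 540
(5) = 5*m^2*s + m*(-30*s^2 + 40*s)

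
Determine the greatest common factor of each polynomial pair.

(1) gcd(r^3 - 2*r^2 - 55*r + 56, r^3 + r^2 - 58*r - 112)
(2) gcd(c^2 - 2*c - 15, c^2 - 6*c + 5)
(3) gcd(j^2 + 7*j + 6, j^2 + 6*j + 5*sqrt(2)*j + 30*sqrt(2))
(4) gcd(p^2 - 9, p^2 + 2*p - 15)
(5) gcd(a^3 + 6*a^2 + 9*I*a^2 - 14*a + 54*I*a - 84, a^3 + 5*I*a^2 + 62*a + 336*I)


(1) = gcd((r - 8)*(r - 1)*(r + 7), (r - 8)*(r + 2)*(r + 7)) = r^2 - r - 56
(2) = c - 5
(3) = gcd((j + 1)*(j + 6), (j + 6)*(j + 5*sqrt(2))) = j + 6
(4) = p - 3
(5) = gcd((a + 6)*(a + 2*I)*(a + 7*I), (a - 8*I)*(a + 6*I)*(a + 7*I)) = a + 7*I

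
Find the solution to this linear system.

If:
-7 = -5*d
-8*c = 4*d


Then:
c = -7/10
d = 7/5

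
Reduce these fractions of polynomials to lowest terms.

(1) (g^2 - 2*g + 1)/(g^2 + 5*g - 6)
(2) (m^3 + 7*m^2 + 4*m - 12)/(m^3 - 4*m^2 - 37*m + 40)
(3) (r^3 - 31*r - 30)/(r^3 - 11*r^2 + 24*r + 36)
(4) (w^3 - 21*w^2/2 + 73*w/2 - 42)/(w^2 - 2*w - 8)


(1) = (g - 1)/(g + 6)
(2) = (m^2 + 8*m + 12)/(m^2 - 3*m - 40)
(3) = (r + 5)/(r - 6)
(4) = (2*w^2 - 13*w + 21)/(2*w + 4)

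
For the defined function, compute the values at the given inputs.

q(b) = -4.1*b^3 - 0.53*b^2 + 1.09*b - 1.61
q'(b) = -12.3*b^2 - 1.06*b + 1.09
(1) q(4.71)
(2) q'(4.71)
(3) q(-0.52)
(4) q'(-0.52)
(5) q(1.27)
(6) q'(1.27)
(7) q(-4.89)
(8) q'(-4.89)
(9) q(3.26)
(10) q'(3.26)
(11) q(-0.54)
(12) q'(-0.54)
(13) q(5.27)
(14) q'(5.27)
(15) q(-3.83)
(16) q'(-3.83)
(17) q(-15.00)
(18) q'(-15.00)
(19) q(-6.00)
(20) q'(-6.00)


(1) = -436.63
(2) = -276.77
(3) = -1.74
(4) = -1.68
(5) = -9.48
(6) = -20.09
(7) = 459.80
(8) = -287.85
(9) = -145.74
(10) = -133.09
(11) = -1.71
(12) = -1.92
(13) = -610.67
(14) = -346.10
(15) = 216.79
(16) = -175.28
(17) = 13700.29
(18) = -2750.51
(19) = 858.37
(20) = -435.35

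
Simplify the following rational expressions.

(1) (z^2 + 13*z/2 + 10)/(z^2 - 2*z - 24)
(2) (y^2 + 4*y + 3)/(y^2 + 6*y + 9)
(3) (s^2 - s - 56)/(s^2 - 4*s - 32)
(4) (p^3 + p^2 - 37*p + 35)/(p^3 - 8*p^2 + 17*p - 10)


(1) = (2*z + 5)/(2*z - 12)
(2) = (y + 1)/(y + 3)
(3) = (s + 7)/(s + 4)
(4) = (p + 7)/(p - 2)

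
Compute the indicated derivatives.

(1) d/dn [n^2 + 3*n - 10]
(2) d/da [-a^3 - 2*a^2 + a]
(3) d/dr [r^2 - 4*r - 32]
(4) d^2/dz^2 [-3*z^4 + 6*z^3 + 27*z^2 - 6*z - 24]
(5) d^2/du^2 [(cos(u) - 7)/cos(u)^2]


(1) = 2*n + 3
(2) = -3*a^2 - 4*a + 1
(3) = 2*r - 4
(4) = -36*z^2 + 36*z + 54
(5) = (5*cos(u) + 56*cos(2*u) - cos(3*u) - 112)/(4*cos(u)^4)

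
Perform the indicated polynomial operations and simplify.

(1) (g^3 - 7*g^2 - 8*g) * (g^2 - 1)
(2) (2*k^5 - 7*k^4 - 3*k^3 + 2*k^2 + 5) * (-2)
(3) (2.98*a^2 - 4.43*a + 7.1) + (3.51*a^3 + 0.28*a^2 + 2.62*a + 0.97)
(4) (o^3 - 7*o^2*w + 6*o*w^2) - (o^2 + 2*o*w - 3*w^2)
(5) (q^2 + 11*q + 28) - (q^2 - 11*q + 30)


(1) = g^5 - 7*g^4 - 9*g^3 + 7*g^2 + 8*g
(2) = -4*k^5 + 14*k^4 + 6*k^3 - 4*k^2 - 10
(3) = 3.51*a^3 + 3.26*a^2 - 1.81*a + 8.07
(4) = o^3 - 7*o^2*w - o^2 + 6*o*w^2 - 2*o*w + 3*w^2
(5) = 22*q - 2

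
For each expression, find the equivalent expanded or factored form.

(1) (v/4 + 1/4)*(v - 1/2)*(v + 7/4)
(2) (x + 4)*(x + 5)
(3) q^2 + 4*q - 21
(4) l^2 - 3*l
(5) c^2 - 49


(1) = v^3/4 + 9*v^2/16 + 3*v/32 - 7/32
(2) = x^2 + 9*x + 20
(3) = (q - 3)*(q + 7)
(4) = l*(l - 3)
(5) = (c - 7)*(c + 7)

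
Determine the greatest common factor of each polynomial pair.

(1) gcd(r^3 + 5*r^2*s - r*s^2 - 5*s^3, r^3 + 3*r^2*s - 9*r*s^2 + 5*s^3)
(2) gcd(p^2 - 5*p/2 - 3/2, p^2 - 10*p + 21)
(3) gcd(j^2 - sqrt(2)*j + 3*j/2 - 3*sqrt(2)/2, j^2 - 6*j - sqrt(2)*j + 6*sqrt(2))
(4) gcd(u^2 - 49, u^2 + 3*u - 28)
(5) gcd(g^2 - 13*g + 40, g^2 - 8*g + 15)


(1) = gcd((r - s)*(r + s)*(r + 5*s), (r - s)^2*(r + 5*s)) = r^2 + 4*r*s - 5*s^2
(2) = p - 3
(3) = j - sqrt(2)
(4) = u + 7
(5) = gcd((g - 8)*(g - 5), (g - 5)*(g - 3)) = g - 5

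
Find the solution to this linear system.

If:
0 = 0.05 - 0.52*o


Then:
o = 0.10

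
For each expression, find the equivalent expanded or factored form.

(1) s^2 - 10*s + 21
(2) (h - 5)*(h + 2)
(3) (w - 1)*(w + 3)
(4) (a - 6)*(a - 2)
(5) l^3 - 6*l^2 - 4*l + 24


(1) = (s - 7)*(s - 3)
(2) = h^2 - 3*h - 10
(3) = w^2 + 2*w - 3
(4) = a^2 - 8*a + 12
(5) = (l - 6)*(l - 2)*(l + 2)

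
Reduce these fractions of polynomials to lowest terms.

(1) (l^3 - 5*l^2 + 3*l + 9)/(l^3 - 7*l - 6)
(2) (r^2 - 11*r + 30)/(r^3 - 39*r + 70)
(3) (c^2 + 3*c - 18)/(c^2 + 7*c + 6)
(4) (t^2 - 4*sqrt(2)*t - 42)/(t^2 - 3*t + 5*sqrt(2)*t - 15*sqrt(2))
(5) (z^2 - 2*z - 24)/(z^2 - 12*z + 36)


(1) = (l - 3)/(l + 2)
(2) = (r - 6)/(r^2 + 5*r - 14)
(3) = (c - 3)/(c + 1)
(4) = (t^2 - 4*sqrt(2)*t - 42)/(t^2 + t*(-3 + 5*sqrt(2)) - 15*sqrt(2))
(5) = (z + 4)/(z - 6)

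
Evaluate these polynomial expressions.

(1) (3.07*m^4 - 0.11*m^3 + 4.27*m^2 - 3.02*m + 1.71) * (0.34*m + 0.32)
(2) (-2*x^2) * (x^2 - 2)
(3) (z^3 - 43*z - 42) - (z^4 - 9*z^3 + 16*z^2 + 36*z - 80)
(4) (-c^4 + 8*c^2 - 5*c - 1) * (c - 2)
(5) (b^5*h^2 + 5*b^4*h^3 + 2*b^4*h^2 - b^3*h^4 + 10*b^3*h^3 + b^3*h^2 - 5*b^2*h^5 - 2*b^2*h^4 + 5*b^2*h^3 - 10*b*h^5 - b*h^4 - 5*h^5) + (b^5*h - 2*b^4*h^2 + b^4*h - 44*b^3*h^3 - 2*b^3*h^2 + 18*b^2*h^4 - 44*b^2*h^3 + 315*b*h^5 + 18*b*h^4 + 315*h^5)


(1) = 1.0438*m^5 + 0.945*m^4 + 1.4166*m^3 + 0.3396*m^2 - 0.385*m + 0.5472
(2) = -2*x^4 + 4*x^2
(3) = -z^4 + 10*z^3 - 16*z^2 - 79*z + 38
(4) = -c^5 + 2*c^4 + 8*c^3 - 21*c^2 + 9*c + 2
(5) = b^5*h^2 + b^5*h + 5*b^4*h^3 + b^4*h - b^3*h^4 - 34*b^3*h^3 - b^3*h^2 - 5*b^2*h^5 + 16*b^2*h^4 - 39*b^2*h^3 + 305*b*h^5 + 17*b*h^4 + 310*h^5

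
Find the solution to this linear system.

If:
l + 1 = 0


Then:
l = -1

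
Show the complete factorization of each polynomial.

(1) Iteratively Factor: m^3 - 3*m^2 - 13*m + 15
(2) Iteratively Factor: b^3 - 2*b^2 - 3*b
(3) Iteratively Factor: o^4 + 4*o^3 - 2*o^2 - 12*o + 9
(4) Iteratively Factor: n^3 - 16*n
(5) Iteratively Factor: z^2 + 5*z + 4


(1) = (m + 3)*(m^2 - 6*m + 5) = (m - 1)*(m + 3)*(m - 5)
(2) = (b)*(b^2 - 2*b - 3) = b*(b - 3)*(b + 1)
(3) = (o + 3)*(o^3 + o^2 - 5*o + 3) = (o + 3)^2*(o^2 - 2*o + 1) = (o - 1)*(o + 3)^2*(o - 1)
(4) = (n + 4)*(n^2 - 4*n) = (n - 4)*(n + 4)*(n)
(5) = (z + 4)*(z + 1)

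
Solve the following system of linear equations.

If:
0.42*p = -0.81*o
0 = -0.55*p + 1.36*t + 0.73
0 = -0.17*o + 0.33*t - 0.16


Then:
o = -0.79
p = 1.52
t = 0.08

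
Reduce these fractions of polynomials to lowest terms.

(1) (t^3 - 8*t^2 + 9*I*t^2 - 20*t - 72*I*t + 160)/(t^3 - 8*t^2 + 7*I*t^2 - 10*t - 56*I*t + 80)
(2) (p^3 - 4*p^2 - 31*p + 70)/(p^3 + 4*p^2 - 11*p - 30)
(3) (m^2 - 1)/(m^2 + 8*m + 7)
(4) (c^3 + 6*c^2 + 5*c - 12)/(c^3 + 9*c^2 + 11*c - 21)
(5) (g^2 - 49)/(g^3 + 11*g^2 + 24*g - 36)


(1) = (t + 4*I)/(t + 2*I)
(2) = (p^2 - 9*p + 14)/(p^2 - p - 6)
(3) = (m - 1)/(m + 7)
(4) = (c + 4)/(c + 7)
(5) = (g^2 - 49)/(g^3 + 11*g^2 + 24*g - 36)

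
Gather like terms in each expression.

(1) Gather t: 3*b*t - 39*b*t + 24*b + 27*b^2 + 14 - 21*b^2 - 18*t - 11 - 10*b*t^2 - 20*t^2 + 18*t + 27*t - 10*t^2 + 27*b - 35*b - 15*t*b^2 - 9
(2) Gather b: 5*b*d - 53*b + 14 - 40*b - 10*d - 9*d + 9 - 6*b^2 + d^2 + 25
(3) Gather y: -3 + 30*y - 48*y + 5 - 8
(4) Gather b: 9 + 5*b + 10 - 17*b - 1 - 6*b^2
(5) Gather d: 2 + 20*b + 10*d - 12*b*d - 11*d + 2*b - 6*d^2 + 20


(1) = 6*b^2 + 16*b + t^2*(-10*b - 30) + t*(-15*b^2 - 36*b + 27) - 6
(2) = -6*b^2 + b*(5*d - 93) + d^2 - 19*d + 48
(3) = -18*y - 6
(4) = -6*b^2 - 12*b + 18
(5) = 22*b - 6*d^2 + d*(-12*b - 1) + 22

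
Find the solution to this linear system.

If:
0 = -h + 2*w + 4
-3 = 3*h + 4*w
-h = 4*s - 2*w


Then:
h = 1
s = -1
w = -3/2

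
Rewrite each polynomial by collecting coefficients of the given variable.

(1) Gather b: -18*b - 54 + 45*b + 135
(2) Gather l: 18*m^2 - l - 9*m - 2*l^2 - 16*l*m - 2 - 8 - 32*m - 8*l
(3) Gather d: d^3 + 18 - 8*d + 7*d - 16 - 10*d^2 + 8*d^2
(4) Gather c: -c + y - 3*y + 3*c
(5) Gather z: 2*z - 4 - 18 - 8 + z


(1) = 27*b + 81
(2) = -2*l^2 + l*(-16*m - 9) + 18*m^2 - 41*m - 10
(3) = d^3 - 2*d^2 - d + 2
(4) = 2*c - 2*y
(5) = 3*z - 30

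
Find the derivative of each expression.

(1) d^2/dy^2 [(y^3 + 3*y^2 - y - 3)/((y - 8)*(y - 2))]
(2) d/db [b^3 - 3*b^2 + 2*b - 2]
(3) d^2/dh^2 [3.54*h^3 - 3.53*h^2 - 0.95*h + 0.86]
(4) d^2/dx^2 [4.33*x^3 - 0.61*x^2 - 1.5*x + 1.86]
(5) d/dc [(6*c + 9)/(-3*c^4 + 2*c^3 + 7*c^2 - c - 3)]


(1) = 2*(113*y^3 - 633*y^2 + 906*y + 356)/(y^6 - 30*y^5 + 348*y^4 - 1960*y^3 + 5568*y^2 - 7680*y + 4096)
(2) = 3*b^2 - 6*b + 2
(3) = 21.24*h - 7.06
(4) = 25.98*x - 1.22
(5) = 3*(18*c^4 + 28*c^3 - 32*c^2 - 42*c - 3)/(9*c^8 - 12*c^7 - 38*c^6 + 34*c^5 + 63*c^4 - 26*c^3 - 41*c^2 + 6*c + 9)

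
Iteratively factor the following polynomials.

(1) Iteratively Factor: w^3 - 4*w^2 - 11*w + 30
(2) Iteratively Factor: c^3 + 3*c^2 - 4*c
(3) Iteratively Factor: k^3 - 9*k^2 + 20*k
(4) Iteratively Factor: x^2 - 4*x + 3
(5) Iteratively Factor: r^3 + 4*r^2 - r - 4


(1) = (w - 5)*(w^2 + w - 6) = (w - 5)*(w - 2)*(w + 3)
(2) = (c - 1)*(c^2 + 4*c) = (c - 1)*(c + 4)*(c)
(3) = (k - 5)*(k^2 - 4*k) = k*(k - 5)*(k - 4)
(4) = (x - 3)*(x - 1)
(5) = (r + 4)*(r^2 - 1) = (r + 1)*(r + 4)*(r - 1)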